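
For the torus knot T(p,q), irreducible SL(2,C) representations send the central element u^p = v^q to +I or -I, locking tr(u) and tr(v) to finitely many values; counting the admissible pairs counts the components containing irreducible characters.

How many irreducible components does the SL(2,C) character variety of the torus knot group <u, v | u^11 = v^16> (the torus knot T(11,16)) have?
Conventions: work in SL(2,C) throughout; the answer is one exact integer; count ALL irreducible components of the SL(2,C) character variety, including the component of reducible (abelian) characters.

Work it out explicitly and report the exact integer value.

Gamma = < u, v | u^11 = v^16 > (torus knot T(11,16)); the central element u^11 = v^16 acts as +I or -I in any irreducible SL(2,C) representation.
On an irreducible component, tr(u) is locked at 2*cos(pi*alpha/11) for some alpha in 1..10, and tr(v) at 2*cos(pi*beta/16) for some beta in 1..15.
The two central values (-1)^alpha I and (-1)^beta I must be the same matrix, so alpha and beta share a parity.
Enumerate parity-matched pairs: 5*8 odd-odd plus 5*7 even-even gives 75.
Total: 75 irreducible-character components + 1 reducible (abelian) component = 76.

76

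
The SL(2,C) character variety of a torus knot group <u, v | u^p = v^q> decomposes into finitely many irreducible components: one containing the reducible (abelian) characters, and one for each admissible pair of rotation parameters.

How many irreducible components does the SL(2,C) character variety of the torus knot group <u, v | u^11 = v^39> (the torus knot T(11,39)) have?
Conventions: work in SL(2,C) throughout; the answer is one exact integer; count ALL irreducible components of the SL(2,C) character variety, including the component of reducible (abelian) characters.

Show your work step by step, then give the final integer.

Gamma = < u, v | u^11 = v^39 > (torus knot T(11,39)); the central element u^11 = v^39 acts as +I or -I in any irreducible SL(2,C) representation.
This locks tr(u) to 2*cos(pi*alpha/11), alpha in 1..10, and tr(v) to 2*cos(pi*beta/39), beta in 1..38, on each component of irreducible characters.
u^11 = (-1)^alpha I and v^39 = (-1)^beta I must agree, so alpha and beta have equal parity.
Counting: 5 odd alphas x 19 odd betas + 5 even alphas x 19 even betas = 95 + 95 = 190.
Total: 190 irreducible-character components + 1 reducible (abelian) component = 191.

191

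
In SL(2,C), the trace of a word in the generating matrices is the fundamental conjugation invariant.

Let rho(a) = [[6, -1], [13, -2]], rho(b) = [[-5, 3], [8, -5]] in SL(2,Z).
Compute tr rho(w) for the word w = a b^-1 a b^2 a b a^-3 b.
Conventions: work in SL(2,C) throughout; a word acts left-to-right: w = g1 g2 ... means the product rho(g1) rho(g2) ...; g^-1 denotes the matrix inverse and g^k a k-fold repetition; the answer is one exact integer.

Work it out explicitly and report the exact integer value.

-55516740

rho(a) = [[6, -1], [13, -2]]
... * rho(b^-1) = [[-5, -3], [-8, -5]]  ->  [[-22, -13], [-49, -29]]
... * rho(a) = [[6, -1], [13, -2]]  ->  [[-301, 48], [-671, 107]]
... * rho(b) = [[-5, 3], [8, -5]]  ->  [[1889, -1143], [4211, -2548]]
... * rho(b) = [[-5, 3], [8, -5]]  ->  [[-18589, 11382], [-41439, 25373]]
... * rho(a) = [[6, -1], [13, -2]]  ->  [[36432, -4175], [81215, -9307]]
... * rho(b) = [[-5, 3], [8, -5]]  ->  [[-215560, 130171], [-480531, 290180]]
... * rho(a^-1) = [[-2, 1], [-13, 6]]  ->  [[-1261103, 565466], [-2811278, 1260549]]
... * rho(a^-1) = [[-2, 1], [-13, 6]]  ->  [[-4828852, 2131693], [-10764581, 4752016]]
... * rho(a^-1) = [[-2, 1], [-13, 6]]  ->  [[-18054305, 7961306], [-40247046, 17747515]]
... * rho(b) = [[-5, 3], [8, -5]]  ->  [[153961973, -93969445], [343215350, -209478713]]
tr = 153961973 + -209478713 = -55516740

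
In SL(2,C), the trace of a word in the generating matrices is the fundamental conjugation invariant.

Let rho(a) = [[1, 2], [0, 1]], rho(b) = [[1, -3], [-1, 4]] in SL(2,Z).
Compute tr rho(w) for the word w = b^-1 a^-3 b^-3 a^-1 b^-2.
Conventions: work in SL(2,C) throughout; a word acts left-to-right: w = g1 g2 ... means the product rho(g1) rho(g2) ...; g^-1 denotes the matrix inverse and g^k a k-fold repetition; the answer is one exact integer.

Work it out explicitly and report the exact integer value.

-2110

rho(b^-1) = [[4, 3], [1, 1]]
... * rho(a^-1) = [[1, -2], [0, 1]]  ->  [[4, -5], [1, -1]]
... * rho(a^-1) = [[1, -2], [0, 1]]  ->  [[4, -13], [1, -3]]
... * rho(a^-1) = [[1, -2], [0, 1]]  ->  [[4, -21], [1, -5]]
... * rho(b^-1) = [[4, 3], [1, 1]]  ->  [[-5, -9], [-1, -2]]
... * rho(b^-1) = [[4, 3], [1, 1]]  ->  [[-29, -24], [-6, -5]]
... * rho(b^-1) = [[4, 3], [1, 1]]  ->  [[-140, -111], [-29, -23]]
... * rho(a^-1) = [[1, -2], [0, 1]]  ->  [[-140, 169], [-29, 35]]
... * rho(b^-1) = [[4, 3], [1, 1]]  ->  [[-391, -251], [-81, -52]]
... * rho(b^-1) = [[4, 3], [1, 1]]  ->  [[-1815, -1424], [-376, -295]]
tr = -1815 + -295 = -2110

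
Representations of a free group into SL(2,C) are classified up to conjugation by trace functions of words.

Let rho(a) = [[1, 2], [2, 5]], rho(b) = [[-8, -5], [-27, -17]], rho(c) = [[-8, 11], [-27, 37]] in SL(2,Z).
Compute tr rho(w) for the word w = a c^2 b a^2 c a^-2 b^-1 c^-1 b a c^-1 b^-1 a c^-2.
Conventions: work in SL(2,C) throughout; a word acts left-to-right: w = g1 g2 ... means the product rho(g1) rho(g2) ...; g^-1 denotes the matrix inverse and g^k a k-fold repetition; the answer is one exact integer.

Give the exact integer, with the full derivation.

rho(a) = [[1, 2], [2, 5]]
... * rho(c) = [[-8, 11], [-27, 37]]  ->  [[-62, 85], [-151, 207]]
... * rho(c) = [[-8, 11], [-27, 37]]  ->  [[-1799, 2463], [-4381, 5998]]
... * rho(b) = [[-8, -5], [-27, -17]]  ->  [[-52109, -32876], [-126898, -80061]]
... * rho(a) = [[1, 2], [2, 5]]  ->  [[-117861, -268598], [-287020, -654101]]
... * rho(a) = [[1, 2], [2, 5]]  ->  [[-655057, -1578712], [-1595222, -3844545]]
... * rho(c) = [[-8, 11], [-27, 37]]  ->  [[47865680, -65617971], [116564491, -159795607]]
... * rho(a^-1) = [[5, -2], [-2, 1]]  ->  [[370564342, -161349331], [902413669, -392924589]]
... * rho(a^-1) = [[5, -2], [-2, 1]]  ->  [[2175520372, -902478015], [5297917523, -2197751927]]
... * rho(b^-1) = [[-17, 5], [27, -8]]  ->  [[-61350752729, 18097425980], [-149403899920, 44071603031]]
... * rho(c^-1) = [[37, -11], [27, -8]]  ->  [[-1781347349513, 530078872179], [-4338011015203, 1290870074872]]
... * rho(b) = [[-8, -5], [-27, -17]]  ->  [[-61350752729, -104604079478], [-149403899920, -254736196809]]
... * rho(a) = [[1, 2], [2, 5]]  ->  [[-270558911685, -645721902848], [-658876293538, -1572488783885]]
... * rho(c^-1) = [[37, -11], [27, -8]]  ->  [[-27445171109241, 8141923251319], [-66835620025801, 19827549499998]]
... * rho(b^-1) = [[-17, 5], [27, -8]]  ->  [[686399836642710, -202361241556757], [1671549376938563, -492798496128989]]
... * rho(a) = [[1, 2], [2, 5]]  ->  [[281677353529196, 360993465501635], [685952384680585, 879106273232181]]
... * rho(c^-1) = [[37, -11], [27, -8]]  ->  [[20168885649124397, -5986398612834236], [49116107610450532, -14578326417343883]]
... * rho(c^-1) = [[37, -11], [27, -8]]  ->  [[584616006471078317, -173966553237694479], [1423681168318384843, -423650572376204788]]
tr = 584616006471078317 + -423650572376204788 = 160965434094873529

160965434094873529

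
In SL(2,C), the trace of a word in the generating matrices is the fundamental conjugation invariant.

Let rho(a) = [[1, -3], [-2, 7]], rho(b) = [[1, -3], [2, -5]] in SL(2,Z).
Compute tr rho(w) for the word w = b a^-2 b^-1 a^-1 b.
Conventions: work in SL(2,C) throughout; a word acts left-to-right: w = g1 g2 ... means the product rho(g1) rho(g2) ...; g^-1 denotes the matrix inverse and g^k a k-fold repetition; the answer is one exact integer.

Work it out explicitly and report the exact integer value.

4766

rho(b) = [[1, -3], [2, -5]]
... * rho(a^-1) = [[7, 3], [2, 1]]  ->  [[1, 0], [4, 1]]
... * rho(a^-1) = [[7, 3], [2, 1]]  ->  [[7, 3], [30, 13]]
... * rho(b^-1) = [[-5, 3], [-2, 1]]  ->  [[-41, 24], [-176, 103]]
... * rho(a^-1) = [[7, 3], [2, 1]]  ->  [[-239, -99], [-1026, -425]]
... * rho(b) = [[1, -3], [2, -5]]  ->  [[-437, 1212], [-1876, 5203]]
tr = -437 + 5203 = 4766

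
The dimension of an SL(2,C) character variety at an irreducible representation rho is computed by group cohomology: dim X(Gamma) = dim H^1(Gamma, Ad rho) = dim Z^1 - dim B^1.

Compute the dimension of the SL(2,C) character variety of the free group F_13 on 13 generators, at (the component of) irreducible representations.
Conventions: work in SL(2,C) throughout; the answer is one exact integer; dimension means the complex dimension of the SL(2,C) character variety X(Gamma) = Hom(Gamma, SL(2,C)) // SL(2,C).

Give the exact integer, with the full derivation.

The free group F_13: 13 generators, no relators.
A cocycle picks one sl_2 vector per generator freely, giving dim Z^1 = 3*13 = 39.
dim B^1 = 3: the coboundary map is injective because an irreducible image has centralizer 0 in sl_2.
dim X = dim H^1 = dim Z^1 - dim B^1 = 39 - 3 = 36.

36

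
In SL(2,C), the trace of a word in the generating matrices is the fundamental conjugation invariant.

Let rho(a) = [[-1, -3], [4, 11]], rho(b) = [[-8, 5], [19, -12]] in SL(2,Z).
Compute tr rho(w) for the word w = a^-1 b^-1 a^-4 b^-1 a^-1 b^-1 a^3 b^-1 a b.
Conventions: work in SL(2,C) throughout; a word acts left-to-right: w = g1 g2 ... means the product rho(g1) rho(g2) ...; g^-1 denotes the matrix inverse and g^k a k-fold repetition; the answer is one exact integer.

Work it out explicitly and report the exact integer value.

531062329594580

rho(a^-1) = [[11, 3], [-4, -1]]
... * rho(b^-1) = [[-12, -5], [-19, -8]]  ->  [[-189, -79], [67, 28]]
... * rho(a^-1) = [[11, 3], [-4, -1]]  ->  [[-1763, -488], [625, 173]]
... * rho(a^-1) = [[11, 3], [-4, -1]]  ->  [[-17441, -4801], [6183, 1702]]
... * rho(a^-1) = [[11, 3], [-4, -1]]  ->  [[-172647, -47522], [61205, 16847]]
... * rho(a^-1) = [[11, 3], [-4, -1]]  ->  [[-1709029, -470419], [605867, 166768]]
... * rho(b^-1) = [[-12, -5], [-19, -8]]  ->  [[29446309, 12308497], [-10438996, -4363479]]
... * rho(a^-1) = [[11, 3], [-4, -1]]  ->  [[274675411, 76030430], [-97375040, -26953509]]
... * rho(b^-1) = [[-12, -5], [-19, -8]]  ->  [[-4740683102, -1981620495], [1680617151, 702503272]]
... * rho(a) = [[-1, -3], [4, 11]]  ->  [[-3185798878, -7575776139], [1129395937, 2685684539]]
... * rho(a) = [[-1, -3], [4, 11]]  ->  [[-27117305678, -73776140895], [9613342219, 26154342118]]
... * rho(a) = [[-1, -3], [4, 11]]  ->  [[-267987257902, -730185632811], [95004026253, 258857736641]]
... * rho(b^-1) = [[-12, -5], [-19, -8]]  ->  [[17089374118233, 7181421351998], [-6058345311215, -2545882024393]]
... * rho(a) = [[-1, -3], [4, 11]]  ->  [[11636311289759, 27727512517279], [-4125182786357, -9829666334678]]
... * rho(b) = [[-8, 5], [19, -12]]  ->  [[433732247510229, -274548593758553], [-153762198068026, 97330082084351]]
tr = 433732247510229 + 97330082084351 = 531062329594580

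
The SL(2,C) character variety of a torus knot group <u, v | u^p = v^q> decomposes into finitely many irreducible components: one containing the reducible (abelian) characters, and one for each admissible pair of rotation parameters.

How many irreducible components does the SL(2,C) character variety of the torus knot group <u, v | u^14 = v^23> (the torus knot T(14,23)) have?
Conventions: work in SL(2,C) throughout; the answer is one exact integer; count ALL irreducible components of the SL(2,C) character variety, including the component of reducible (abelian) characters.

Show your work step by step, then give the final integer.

144

For T(14,23): irreducibility forces the central element u^14 = v^23 to one of +I, -I.
On an irreducible component, tr(u) is locked at 2*cos(pi*alpha/14) for some alpha in 1..13, and tr(v) at 2*cos(pi*beta/23) for some beta in 1..22.
The two central values (-1)^alpha I and (-1)^beta I must be the same matrix, so alpha and beta share a parity.
count pairs: odd alpha (7 choices) x odd beta (11), plus even alpha (6) x even beta (11): 7*11 + 6*11 = 143.
components with irreducible characters: 143; plus the single component of reducible (abelian) characters: total 144.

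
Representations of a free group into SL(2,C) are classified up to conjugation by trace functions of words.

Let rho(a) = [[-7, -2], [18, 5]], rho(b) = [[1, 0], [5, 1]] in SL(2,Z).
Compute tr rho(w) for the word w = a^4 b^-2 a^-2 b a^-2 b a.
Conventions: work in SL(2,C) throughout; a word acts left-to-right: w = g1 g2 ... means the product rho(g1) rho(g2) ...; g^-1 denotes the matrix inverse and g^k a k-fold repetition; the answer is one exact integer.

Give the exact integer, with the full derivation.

35398

rho(a) = [[-7, -2], [18, 5]]
... * rho(a) = [[-7, -2], [18, 5]]  ->  [[13, 4], [-36, -11]]
... * rho(a) = [[-7, -2], [18, 5]]  ->  [[-19, -6], [54, 17]]
... * rho(a) = [[-7, -2], [18, 5]]  ->  [[25, 8], [-72, -23]]
... * rho(b^-1) = [[1, 0], [-5, 1]]  ->  [[-15, 8], [43, -23]]
... * rho(b^-1) = [[1, 0], [-5, 1]]  ->  [[-55, 8], [158, -23]]
... * rho(a^-1) = [[5, 2], [-18, -7]]  ->  [[-419, -166], [1204, 477]]
... * rho(a^-1) = [[5, 2], [-18, -7]]  ->  [[893, 324], [-2566, -931]]
... * rho(b) = [[1, 0], [5, 1]]  ->  [[2513, 324], [-7221, -931]]
... * rho(a^-1) = [[5, 2], [-18, -7]]  ->  [[6733, 2758], [-19347, -7925]]
... * rho(a^-1) = [[5, 2], [-18, -7]]  ->  [[-15979, -5840], [45915, 16781]]
... * rho(b) = [[1, 0], [5, 1]]  ->  [[-45179, -5840], [129820, 16781]]
... * rho(a) = [[-7, -2], [18, 5]]  ->  [[211133, 61158], [-606682, -175735]]
tr = 211133 + -175735 = 35398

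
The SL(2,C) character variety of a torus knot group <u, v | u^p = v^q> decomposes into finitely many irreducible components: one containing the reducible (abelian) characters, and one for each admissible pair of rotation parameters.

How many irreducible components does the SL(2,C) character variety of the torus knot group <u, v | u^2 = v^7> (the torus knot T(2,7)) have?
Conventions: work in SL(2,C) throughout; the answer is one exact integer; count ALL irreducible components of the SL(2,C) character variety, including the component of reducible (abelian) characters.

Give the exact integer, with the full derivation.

4

For T(2,7): irreducibility forces the central element u^2 = v^7 to one of +I, -I.
This locks tr(u) to 2*cos(pi*alpha/2), alpha in 1..1, and tr(v) to 2*cos(pi*beta/7), beta in 1..6, on each component of irreducible characters.
The two central values (-1)^alpha I and (-1)^beta I must be the same matrix, so alpha and beta share a parity.
count pairs: odd alpha (1 choices) x odd beta (3), plus even alpha (0) x even beta (3): 1*3 + 0*3 = 3.
That is 3 components of irreducible characters, and with the reducible (abelian) component the total is 4.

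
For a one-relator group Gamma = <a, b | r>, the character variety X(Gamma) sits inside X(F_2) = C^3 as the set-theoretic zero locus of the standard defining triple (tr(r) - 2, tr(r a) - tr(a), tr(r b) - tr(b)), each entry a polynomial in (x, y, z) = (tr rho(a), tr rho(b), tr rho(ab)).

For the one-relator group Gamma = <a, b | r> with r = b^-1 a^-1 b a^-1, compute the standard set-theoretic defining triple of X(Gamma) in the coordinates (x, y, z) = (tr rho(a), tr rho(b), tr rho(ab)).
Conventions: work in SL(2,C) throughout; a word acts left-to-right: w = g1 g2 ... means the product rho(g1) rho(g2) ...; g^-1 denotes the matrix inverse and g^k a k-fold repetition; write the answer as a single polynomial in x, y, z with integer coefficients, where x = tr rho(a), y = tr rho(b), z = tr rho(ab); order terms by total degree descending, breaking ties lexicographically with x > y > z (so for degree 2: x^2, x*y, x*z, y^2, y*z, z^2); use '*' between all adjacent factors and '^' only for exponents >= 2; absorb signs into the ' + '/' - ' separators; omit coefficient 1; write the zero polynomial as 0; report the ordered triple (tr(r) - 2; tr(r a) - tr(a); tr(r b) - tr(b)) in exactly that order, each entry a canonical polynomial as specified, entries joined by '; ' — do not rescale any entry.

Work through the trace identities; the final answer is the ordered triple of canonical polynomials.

x*y*z - y^2 - z^2; 0; x^2*y - x*z - 2*y

tr(a^-1) = tr(a) = x
tr(a b a) = tr(a) * tr(b a) - tr(b) = x*z - y
tr(a b a b) = tr(a b) * tr(a b) - tr(1)   [split at repeated a] = z^2 - 2
tr(b a b^-1 a) = tr(a b a) * tr(b) - tr(a b a b) = x*y*z - y^2 - z^2 + 2
tr(b^-1 a^-1 b a) = tr(b a b^-1) * tr(a) - tr(b a b^-1 a) = -x*y*z + x^2 + y^2 + z^2 - 2
tr(b^-1 a^-1 b a^-1) = tr(b^-1 a^-1 b) * tr(a) - tr(b^-1 a^-1 b a) = x*y*z - y^2 - z^2 + 2
tr(b a^-1) = tr(b) * tr(a) - tr(b a)   [inverse elimination on a] = x*y - z
tr(a^-1 b a^-1) = tr(b a^-1) * tr(a) - tr(b)   [inverse elimination on a] = x^2*y - x*z - y
assemble the triple (tr(r) - 2; tr(r a) - x; tr(r b) - y)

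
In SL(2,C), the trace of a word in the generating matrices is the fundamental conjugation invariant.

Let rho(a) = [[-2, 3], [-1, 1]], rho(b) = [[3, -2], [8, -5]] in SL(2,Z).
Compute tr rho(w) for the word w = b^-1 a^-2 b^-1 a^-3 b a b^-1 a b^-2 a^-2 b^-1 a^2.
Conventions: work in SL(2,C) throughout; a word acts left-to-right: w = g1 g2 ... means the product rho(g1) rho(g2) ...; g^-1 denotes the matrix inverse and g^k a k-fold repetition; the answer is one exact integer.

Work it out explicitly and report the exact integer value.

rho(b^-1) = [[-5, 2], [-8, 3]]
... * rho(a^-1) = [[1, -3], [1, -2]]  ->  [[-3, 11], [-5, 18]]
... * rho(a^-1) = [[1, -3], [1, -2]]  ->  [[8, -13], [13, -21]]
... * rho(b^-1) = [[-5, 2], [-8, 3]]  ->  [[64, -23], [103, -37]]
... * rho(a^-1) = [[1, -3], [1, -2]]  ->  [[41, -146], [66, -235]]
... * rho(a^-1) = [[1, -3], [1, -2]]  ->  [[-105, 169], [-169, 272]]
... * rho(a^-1) = [[1, -3], [1, -2]]  ->  [[64, -23], [103, -37]]
... * rho(b) = [[3, -2], [8, -5]]  ->  [[8, -13], [13, -21]]
... * rho(a) = [[-2, 3], [-1, 1]]  ->  [[-3, 11], [-5, 18]]
... * rho(b^-1) = [[-5, 2], [-8, 3]]  ->  [[-73, 27], [-119, 44]]
... * rho(a) = [[-2, 3], [-1, 1]]  ->  [[119, -192], [194, -313]]
... * rho(b^-1) = [[-5, 2], [-8, 3]]  ->  [[941, -338], [1534, -551]]
... * rho(b^-1) = [[-5, 2], [-8, 3]]  ->  [[-2001, 868], [-3262, 1415]]
... * rho(a^-1) = [[1, -3], [1, -2]]  ->  [[-1133, 4267], [-1847, 6956]]
... * rho(a^-1) = [[1, -3], [1, -2]]  ->  [[3134, -5135], [5109, -8371]]
... * rho(b^-1) = [[-5, 2], [-8, 3]]  ->  [[25410, -9137], [41423, -14895]]
... * rho(a) = [[-2, 3], [-1, 1]]  ->  [[-41683, 67093], [-67951, 109374]]
... * rho(a) = [[-2, 3], [-1, 1]]  ->  [[16273, -57956], [26528, -94479]]
tr = 16273 + -94479 = -78206

-78206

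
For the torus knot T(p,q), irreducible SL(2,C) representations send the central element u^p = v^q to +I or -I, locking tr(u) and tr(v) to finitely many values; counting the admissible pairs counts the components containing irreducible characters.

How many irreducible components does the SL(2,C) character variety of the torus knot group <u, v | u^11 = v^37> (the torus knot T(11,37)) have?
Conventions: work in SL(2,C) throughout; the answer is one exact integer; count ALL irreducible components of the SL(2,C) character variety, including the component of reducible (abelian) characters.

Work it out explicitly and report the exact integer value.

181

In the torus knot group T(11,37), u^11 = v^37 is central, so an irreducible representation sends it to +I or -I (Schur).
On an irreducible component, tr(u) is locked at 2*cos(pi*alpha/11) for some alpha in 1..10, and tr(v) at 2*cos(pi*beta/37) for some beta in 1..36.
Consistency of u^11 = (-1)^alpha I with v^37 = (-1)^beta I forces alpha = beta (mod 2).
Counting: 5 odd alphas x 18 odd betas + 5 even alphas x 18 even betas = 90 + 90 = 180.
components with irreducible characters: 180; plus the single component of reducible (abelian) characters: total 181.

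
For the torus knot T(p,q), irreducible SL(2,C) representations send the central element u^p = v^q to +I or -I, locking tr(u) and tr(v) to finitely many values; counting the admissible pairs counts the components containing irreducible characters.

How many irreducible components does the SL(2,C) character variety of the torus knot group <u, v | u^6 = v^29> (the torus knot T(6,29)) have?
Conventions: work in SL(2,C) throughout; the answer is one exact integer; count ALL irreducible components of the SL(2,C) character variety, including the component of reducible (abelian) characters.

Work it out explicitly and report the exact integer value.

Gamma = < u, v | u^6 = v^29 > (torus knot T(6,29)); the central element u^6 = v^29 acts as +I or -I in any irreducible SL(2,C) representation.
On an irreducible component, tr(u) is locked at 2*cos(pi*alpha/6) for some alpha in 1..5, and tr(v) at 2*cos(pi*beta/29) for some beta in 1..28.
u^6 = (-1)^alpha I and v^29 = (-1)^beta I must agree, so alpha and beta have equal parity.
count pairs: odd alpha (3 choices) x odd beta (14), plus even alpha (2) x even beta (14): 3*14 + 2*14 = 70.
That is 70 components of irreducible characters, and with the reducible (abelian) component the total is 71.

71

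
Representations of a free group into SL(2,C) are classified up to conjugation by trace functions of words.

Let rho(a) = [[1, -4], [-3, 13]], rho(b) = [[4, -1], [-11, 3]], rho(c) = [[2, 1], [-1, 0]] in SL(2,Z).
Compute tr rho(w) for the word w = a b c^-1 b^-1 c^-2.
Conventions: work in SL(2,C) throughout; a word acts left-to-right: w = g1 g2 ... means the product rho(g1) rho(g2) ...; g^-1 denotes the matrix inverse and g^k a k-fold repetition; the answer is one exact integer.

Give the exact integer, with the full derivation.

rho(a) = [[1, -4], [-3, 13]]
... * rho(b) = [[4, -1], [-11, 3]]  ->  [[48, -13], [-155, 42]]
... * rho(c^-1) = [[0, -1], [1, 2]]  ->  [[-13, -74], [42, 239]]
... * rho(b^-1) = [[3, 1], [11, 4]]  ->  [[-853, -309], [2755, 998]]
... * rho(c^-1) = [[0, -1], [1, 2]]  ->  [[-309, 235], [998, -759]]
... * rho(c^-1) = [[0, -1], [1, 2]]  ->  [[235, 779], [-759, -2516]]
tr = 235 + -2516 = -2281

-2281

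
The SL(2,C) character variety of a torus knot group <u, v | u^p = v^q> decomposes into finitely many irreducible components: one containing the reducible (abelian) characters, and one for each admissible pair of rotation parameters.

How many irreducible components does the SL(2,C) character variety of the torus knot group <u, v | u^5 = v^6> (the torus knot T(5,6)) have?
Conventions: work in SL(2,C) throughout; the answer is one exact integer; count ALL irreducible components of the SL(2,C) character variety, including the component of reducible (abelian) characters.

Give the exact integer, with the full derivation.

11

In the torus knot group T(5,6), u^5 = v^6 is central, so an irreducible representation sends it to +I or -I (Schur).
This locks tr(u) to 2*cos(pi*alpha/5), alpha in 1..4, and tr(v) to 2*cos(pi*beta/6), beta in 1..5, on each component of irreducible characters.
u^5 = (-1)^alpha I and v^6 = (-1)^beta I must agree, so alpha and beta have equal parity.
Enumerate parity-matched pairs: 2*3 odd-odd plus 2*2 even-even gives 10.
That is 10 components of irreducible characters, and with the reducible (abelian) component the total is 11.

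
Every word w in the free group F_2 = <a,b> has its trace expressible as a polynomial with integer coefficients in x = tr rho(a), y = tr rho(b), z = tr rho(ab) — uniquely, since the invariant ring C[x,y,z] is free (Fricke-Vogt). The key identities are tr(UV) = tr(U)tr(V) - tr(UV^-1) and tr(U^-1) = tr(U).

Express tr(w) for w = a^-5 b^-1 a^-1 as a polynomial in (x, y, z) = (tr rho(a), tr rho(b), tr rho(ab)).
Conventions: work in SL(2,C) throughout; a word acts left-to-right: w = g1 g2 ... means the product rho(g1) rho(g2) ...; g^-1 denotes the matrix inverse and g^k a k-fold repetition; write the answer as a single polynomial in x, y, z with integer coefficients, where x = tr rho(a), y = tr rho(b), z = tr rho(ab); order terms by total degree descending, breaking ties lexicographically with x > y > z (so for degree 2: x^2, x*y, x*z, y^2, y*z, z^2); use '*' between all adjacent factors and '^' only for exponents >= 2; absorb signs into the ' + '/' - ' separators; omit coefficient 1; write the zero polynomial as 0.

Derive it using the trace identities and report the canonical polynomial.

trace(a^-1) = trace(a) = x
trace(a^-1 b) = trace(b) trace(a) - trace(b a)  (eliminate a^-1) = x*y - z
and trace(a^-1 b^-1) = trace(a^-1) trace(b) - trace(a^-1 b)  (eliminate b^-1) = z
and trace(a^-2 b^-1) = trace(a^-1 b^-1) trace(a) - trace(a^-1 b^-1 a)  (eliminate a^-1) = x*z - y
trace(b^-1 a^-3) = trace(a^-2 b^-1) trace(a) - trace(a^-2 b^-1 a)  (eliminate a^-1) = x^2*z - x*y - z
trace(a^-2 b^-1 a^-2) = trace(b^-1 a^-3) trace(a) - trace(b^-1 a^-2)  (eliminate a^-1) = x^3*z - x^2*y - 2*x*z + y
next, trace(a^-1 b^-1 a^-4) = trace(a^-2 b^-1 a^-2) trace(a) - trace(a^-2 b^-1 a^-1)  (eliminate a^-1) = x^4*z - x^3*y - 3*x^2*z + 2*x*y + z
trace(a^-5 b^-1 a^-1) = trace(a^-1 b^-1 a^-4) trace(a) - trace(a^-1 b^-1 a^-3)  (eliminate a^-1) = x^5*z - x^4*y - 4*x^3*z + 3*x^2*y + 3*x*z - y

x^5*z - x^4*y - 4*x^3*z + 3*x^2*y + 3*x*z - y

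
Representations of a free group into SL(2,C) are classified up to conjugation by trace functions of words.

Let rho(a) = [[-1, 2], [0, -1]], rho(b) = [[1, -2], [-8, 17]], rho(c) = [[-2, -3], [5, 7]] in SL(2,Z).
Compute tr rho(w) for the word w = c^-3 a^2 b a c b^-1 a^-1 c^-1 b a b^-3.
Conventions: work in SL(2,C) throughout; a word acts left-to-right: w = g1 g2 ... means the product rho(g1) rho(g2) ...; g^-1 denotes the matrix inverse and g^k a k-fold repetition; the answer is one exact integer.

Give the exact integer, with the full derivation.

-95208471398

rho(c^-1) = [[7, 3], [-5, -2]]
... * rho(c^-1) = [[7, 3], [-5, -2]]  ->  [[34, 15], [-25, -11]]
... * rho(c^-1) = [[7, 3], [-5, -2]]  ->  [[163, 72], [-120, -53]]
... * rho(a) = [[-1, 2], [0, -1]]  ->  [[-163, 254], [120, -187]]
... * rho(a) = [[-1, 2], [0, -1]]  ->  [[163, -580], [-120, 427]]
... * rho(b) = [[1, -2], [-8, 17]]  ->  [[4803, -10186], [-3536, 7499]]
... * rho(a) = [[-1, 2], [0, -1]]  ->  [[-4803, 19792], [3536, -14571]]
... * rho(c) = [[-2, -3], [5, 7]]  ->  [[108566, 152953], [-79927, -112605]]
... * rho(b^-1) = [[17, 2], [8, 1]]  ->  [[3069246, 370085], [-2259599, -272459]]
... * rho(a^-1) = [[-1, -2], [0, -1]]  ->  [[-3069246, -6508577], [2259599, 4791657]]
... * rho(c^-1) = [[7, 3], [-5, -2]]  ->  [[11058163, 3809416], [-8141092, -2804517]]
... * rho(b) = [[1, -2], [-8, 17]]  ->  [[-19417165, 42643746], [14295044, -31394605]]
... * rho(a) = [[-1, 2], [0, -1]]  ->  [[19417165, -81478076], [-14295044, 59984693]]
... * rho(b^-1) = [[17, 2], [8, 1]]  ->  [[-321732803, -42643746], [236861796, 31394605]]
... * rho(b^-1) = [[17, 2], [8, 1]]  ->  [[-5810607619, -686109352], [4277807372, 505118197]]
... * rho(b^-1) = [[17, 2], [8, 1]]  ->  [[-104269204339, -12307324590], [76763670900, 9060732941]]
tr = -104269204339 + 9060732941 = -95208471398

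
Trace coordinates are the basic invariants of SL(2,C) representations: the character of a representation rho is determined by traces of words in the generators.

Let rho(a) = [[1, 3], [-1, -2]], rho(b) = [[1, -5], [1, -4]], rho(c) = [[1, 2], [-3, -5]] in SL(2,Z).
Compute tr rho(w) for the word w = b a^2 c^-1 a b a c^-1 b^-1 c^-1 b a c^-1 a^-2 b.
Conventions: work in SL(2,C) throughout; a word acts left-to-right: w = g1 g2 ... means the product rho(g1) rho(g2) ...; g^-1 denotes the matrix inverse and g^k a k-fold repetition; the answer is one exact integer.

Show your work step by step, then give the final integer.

-813655

rho(b) = [[1, -5], [1, -4]]
... * rho(a) = [[1, 3], [-1, -2]]  ->  [[6, 13], [5, 11]]
... * rho(a) = [[1, 3], [-1, -2]]  ->  [[-7, -8], [-6, -7]]
... * rho(c^-1) = [[-5, -2], [3, 1]]  ->  [[11, 6], [9, 5]]
... * rho(a) = [[1, 3], [-1, -2]]  ->  [[5, 21], [4, 17]]
... * rho(b) = [[1, -5], [1, -4]]  ->  [[26, -109], [21, -88]]
... * rho(a) = [[1, 3], [-1, -2]]  ->  [[135, 296], [109, 239]]
... * rho(c^-1) = [[-5, -2], [3, 1]]  ->  [[213, 26], [172, 21]]
... * rho(b^-1) = [[-4, 5], [-1, 1]]  ->  [[-878, 1091], [-709, 881]]
... * rho(c^-1) = [[-5, -2], [3, 1]]  ->  [[7663, 2847], [6188, 2299]]
... * rho(b) = [[1, -5], [1, -4]]  ->  [[10510, -49703], [8487, -40136]]
... * rho(a) = [[1, 3], [-1, -2]]  ->  [[60213, 130936], [48623, 105733]]
... * rho(c^-1) = [[-5, -2], [3, 1]]  ->  [[91743, 10510], [74084, 8487]]
... * rho(a^-1) = [[-2, -3], [1, 1]]  ->  [[-172976, -264719], [-139681, -213765]]
... * rho(a^-1) = [[-2, -3], [1, 1]]  ->  [[81233, 254209], [65597, 205278]]
... * rho(b) = [[1, -5], [1, -4]]  ->  [[335442, -1423001], [270875, -1149097]]
tr = 335442 + -1149097 = -813655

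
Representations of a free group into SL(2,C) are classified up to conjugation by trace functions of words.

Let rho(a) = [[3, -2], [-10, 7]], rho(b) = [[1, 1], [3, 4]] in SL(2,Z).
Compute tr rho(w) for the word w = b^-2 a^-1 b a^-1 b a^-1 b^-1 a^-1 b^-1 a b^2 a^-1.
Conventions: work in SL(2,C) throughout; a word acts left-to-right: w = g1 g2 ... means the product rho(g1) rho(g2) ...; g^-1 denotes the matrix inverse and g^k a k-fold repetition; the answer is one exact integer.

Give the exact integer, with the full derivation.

-2293053998

rho(b^-1) = [[4, -1], [-3, 1]]
... * rho(b^-1) = [[4, -1], [-3, 1]]  ->  [[19, -5], [-15, 4]]
... * rho(a^-1) = [[7, 2], [10, 3]]  ->  [[83, 23], [-65, -18]]
... * rho(b) = [[1, 1], [3, 4]]  ->  [[152, 175], [-119, -137]]
... * rho(a^-1) = [[7, 2], [10, 3]]  ->  [[2814, 829], [-2203, -649]]
... * rho(b) = [[1, 1], [3, 4]]  ->  [[5301, 6130], [-4150, -4799]]
... * rho(a^-1) = [[7, 2], [10, 3]]  ->  [[98407, 28992], [-77040, -22697]]
... * rho(b^-1) = [[4, -1], [-3, 1]]  ->  [[306652, -69415], [-240069, 54343]]
... * rho(a^-1) = [[7, 2], [10, 3]]  ->  [[1452414, 405059], [-1137053, -317109]]
... * rho(b^-1) = [[4, -1], [-3, 1]]  ->  [[4594479, -1047355], [-3596885, 819944]]
... * rho(a) = [[3, -2], [-10, 7]]  ->  [[24256987, -16520443], [-18990095, 12933378]]
... * rho(b) = [[1, 1], [3, 4]]  ->  [[-25304342, -41824785], [19810039, 32743417]]
... * rho(b) = [[1, 1], [3, 4]]  ->  [[-150778697, -192603482], [118040290, 150783707]]
... * rho(a^-1) = [[7, 2], [10, 3]]  ->  [[-2981485699, -879367840], [2334119100, 688431701]]
tr = -2981485699 + 688431701 = -2293053998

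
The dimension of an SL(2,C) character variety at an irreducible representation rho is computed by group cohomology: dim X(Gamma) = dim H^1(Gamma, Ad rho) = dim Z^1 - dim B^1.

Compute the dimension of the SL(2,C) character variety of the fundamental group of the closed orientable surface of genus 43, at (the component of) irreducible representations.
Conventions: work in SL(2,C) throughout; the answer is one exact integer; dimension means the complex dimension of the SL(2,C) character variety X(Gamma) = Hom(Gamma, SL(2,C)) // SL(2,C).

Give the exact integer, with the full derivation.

252

Gamma = pi_1(Sigma_43) = < a_1, b_1, ..., a_43, b_43 | prod [a_i, b_i] > has 2g = 86 generators and 1 relator.
Unconstrained cocycle data is one sl_2 vector per generator (258 dimensions), cut by the relator condition d_2(z) = 0.
H^2 = coker(d_2) is dual to H^0 = 0 at irreducible rho (Poincare duality), so d_2 is onto: dim Z^1 = 255.
dim B^1 = 3 (coboundaries, injective at irreducible rho).
dim H^1 = 255 - 3 = 252 = dim X.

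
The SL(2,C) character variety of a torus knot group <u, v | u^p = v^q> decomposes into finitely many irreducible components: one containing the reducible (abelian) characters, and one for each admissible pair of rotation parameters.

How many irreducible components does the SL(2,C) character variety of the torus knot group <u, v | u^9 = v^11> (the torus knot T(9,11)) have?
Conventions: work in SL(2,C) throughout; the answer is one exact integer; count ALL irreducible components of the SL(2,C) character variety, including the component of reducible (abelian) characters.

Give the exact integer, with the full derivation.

In the torus knot group T(9,11), u^9 = v^11 is central, so an irreducible representation sends it to +I or -I (Schur).
So on each irreducible component the traces are pinned: tr(u) = 2*cos(pi*alpha/9) with 1 <= alpha <= 8, tr(v) = 2*cos(pi*beta/11) with 1 <= beta <= 10.
u^9 = (-1)^alpha I and v^11 = (-1)^beta I must agree, so alpha and beta have equal parity.
Counting: 4 odd alphas x 5 odd betas + 4 even alphas x 5 even betas = 20 + 20 = 40.
That is 40 components of irreducible characters, and with the reducible (abelian) component the total is 41.

41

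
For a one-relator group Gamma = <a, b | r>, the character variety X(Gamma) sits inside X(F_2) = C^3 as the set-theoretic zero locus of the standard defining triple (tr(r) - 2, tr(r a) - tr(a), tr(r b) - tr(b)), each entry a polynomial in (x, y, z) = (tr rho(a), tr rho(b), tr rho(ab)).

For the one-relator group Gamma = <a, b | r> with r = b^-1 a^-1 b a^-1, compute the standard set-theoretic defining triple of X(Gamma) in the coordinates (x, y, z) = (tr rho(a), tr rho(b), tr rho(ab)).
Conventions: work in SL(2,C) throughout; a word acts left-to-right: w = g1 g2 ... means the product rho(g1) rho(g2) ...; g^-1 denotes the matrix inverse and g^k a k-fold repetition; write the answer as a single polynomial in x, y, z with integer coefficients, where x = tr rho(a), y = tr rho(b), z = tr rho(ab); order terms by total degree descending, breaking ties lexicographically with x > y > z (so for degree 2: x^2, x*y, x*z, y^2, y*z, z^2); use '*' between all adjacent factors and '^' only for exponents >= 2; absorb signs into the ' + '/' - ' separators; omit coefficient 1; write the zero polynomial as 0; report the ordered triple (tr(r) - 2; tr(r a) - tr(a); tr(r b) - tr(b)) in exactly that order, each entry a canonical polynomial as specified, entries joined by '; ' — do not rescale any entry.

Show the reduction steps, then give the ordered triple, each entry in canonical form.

x*y*z - y^2 - z^2; 0; x^2*y - x*z - 2*y

trace(a^-1) = trace(a) = x
trace(b a b) = trace(b)*trace(a b) - trace(a) = y*z - x
trace(b a b a) = trace(b a)*trace(b a) - trace(1) = z^2 - 2
trace(a b a^-1 b) = trace(b a b)*trace(a) - trace(b a b a) = x*y*z - x^2 - z^2 + 2
apply: trace(b a^-1 b^-1 a) = trace(a b a^-1)*trace(b) - trace(a b a^-1 b) = -x*y*z + x^2 + y^2 + z^2 - 2
trace(b^-1 a^-1 b a^-1) = trace(b a^-1 b^-1)*trace(a) - trace(b a^-1 b^-1 a) = x*y*z - y^2 - z^2 + 2
trace(b a^-1) = trace(b)*trace(a) - trace(b a) = x*y - z
use: trace(a^-1 b a^-1) = trace(b a^-1)*trace(a) - trace(b) = x^2*y - x*z - y
assemble the triple (trace(r) - 2; trace(r a) - x; trace(r b) - y)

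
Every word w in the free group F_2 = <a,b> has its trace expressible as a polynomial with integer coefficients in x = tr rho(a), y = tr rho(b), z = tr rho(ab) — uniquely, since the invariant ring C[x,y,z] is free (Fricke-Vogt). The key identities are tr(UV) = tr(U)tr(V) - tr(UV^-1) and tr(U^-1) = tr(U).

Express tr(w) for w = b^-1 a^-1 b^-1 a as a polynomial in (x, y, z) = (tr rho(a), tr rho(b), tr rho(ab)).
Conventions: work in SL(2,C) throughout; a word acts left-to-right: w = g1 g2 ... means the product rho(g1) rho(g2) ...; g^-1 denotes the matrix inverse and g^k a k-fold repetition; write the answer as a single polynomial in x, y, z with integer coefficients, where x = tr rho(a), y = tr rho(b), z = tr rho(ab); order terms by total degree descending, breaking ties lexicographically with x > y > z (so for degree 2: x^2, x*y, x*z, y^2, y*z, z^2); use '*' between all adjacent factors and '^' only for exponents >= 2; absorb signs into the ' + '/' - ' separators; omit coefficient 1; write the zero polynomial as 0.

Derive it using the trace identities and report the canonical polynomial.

tr(b^-1) = tr(b) = y
tr(a b a) = tr(a) tr(b a) - tr(b) = x*z - y
tr(a b a b) = tr(b a) tr(b a) - tr(1) = z^2 - 2
tr(b^-1 a b a) = tr(a b a) tr(b) - tr(a b a b) = x*y*z - y^2 - z^2 + 2
tr(a^-1 b^-1 a b) = tr(b^-1 a b) tr(a) - tr(b^-1 a b a) = -x*y*z + x^2 + y^2 + z^2 - 2
tr(b^-1 a^-1 b^-1 a) = tr(a^-1 b^-1 a) tr(b) - tr(a^-1 b^-1 a b) = x*y*z - x^2 - z^2 + 2

x*y*z - x^2 - z^2 + 2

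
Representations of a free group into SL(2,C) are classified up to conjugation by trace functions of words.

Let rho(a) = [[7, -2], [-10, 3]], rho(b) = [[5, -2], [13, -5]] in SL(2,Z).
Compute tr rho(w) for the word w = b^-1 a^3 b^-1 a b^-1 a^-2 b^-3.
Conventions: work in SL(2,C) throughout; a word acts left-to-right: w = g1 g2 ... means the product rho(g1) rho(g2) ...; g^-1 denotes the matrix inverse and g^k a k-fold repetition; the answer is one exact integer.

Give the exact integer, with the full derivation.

194

rho(b^-1) = [[-5, 2], [-13, 5]]
... * rho(a) = [[7, -2], [-10, 3]]  ->  [[-55, 16], [-141, 41]]
... * rho(a) = [[7, -2], [-10, 3]]  ->  [[-545, 158], [-1397, 405]]
... * rho(a) = [[7, -2], [-10, 3]]  ->  [[-5395, 1564], [-13829, 4009]]
... * rho(b^-1) = [[-5, 2], [-13, 5]]  ->  [[6643, -2970], [17028, -7613]]
... * rho(a) = [[7, -2], [-10, 3]]  ->  [[76201, -22196], [195326, -56895]]
... * rho(b^-1) = [[-5, 2], [-13, 5]]  ->  [[-92457, 41422], [-236995, 106177]]
... * rho(a^-1) = [[3, 2], [10, 7]]  ->  [[136849, 105040], [350785, 269249]]
... * rho(a^-1) = [[3, 2], [10, 7]]  ->  [[1460947, 1008978], [3744845, 2586313]]
... * rho(b^-1) = [[-5, 2], [-13, 5]]  ->  [[-20421449, 7966784], [-52346294, 20421255]]
... * rho(b^-1) = [[-5, 2], [-13, 5]]  ->  [[-1460947, -1008978], [-3744845, -2586313]]
... * rho(b^-1) = [[-5, 2], [-13, 5]]  ->  [[20421449, -7966784], [52346294, -20421255]]
tr = 20421449 + -20421255 = 194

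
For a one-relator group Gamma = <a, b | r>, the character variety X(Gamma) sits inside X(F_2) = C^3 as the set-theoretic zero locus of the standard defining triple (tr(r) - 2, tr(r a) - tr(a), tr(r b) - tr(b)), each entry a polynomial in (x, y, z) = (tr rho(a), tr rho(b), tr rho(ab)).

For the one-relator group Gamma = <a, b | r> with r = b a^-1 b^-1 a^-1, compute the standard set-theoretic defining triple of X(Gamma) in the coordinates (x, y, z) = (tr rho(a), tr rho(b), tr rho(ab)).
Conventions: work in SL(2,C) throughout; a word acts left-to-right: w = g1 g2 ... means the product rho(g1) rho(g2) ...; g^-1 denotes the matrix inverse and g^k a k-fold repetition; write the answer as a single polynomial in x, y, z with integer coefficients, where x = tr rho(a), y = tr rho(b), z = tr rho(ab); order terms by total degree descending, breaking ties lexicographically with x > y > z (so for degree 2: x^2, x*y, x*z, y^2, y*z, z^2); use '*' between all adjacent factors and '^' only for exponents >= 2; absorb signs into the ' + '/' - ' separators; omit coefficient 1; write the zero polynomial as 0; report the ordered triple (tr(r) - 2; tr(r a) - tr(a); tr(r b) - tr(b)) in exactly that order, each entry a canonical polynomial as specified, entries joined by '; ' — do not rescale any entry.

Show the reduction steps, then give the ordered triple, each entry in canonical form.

trace(b a^-1) = trace(b) * trace(a) - trace(b a)  (eliminate a^-1) = x*y - z
trace(a^-1 b a^-1) = trace(b a^-1) * trace(a) - trace(b)  (eliminate a^-1) = x^2*y - x*z - y
trace(b^2) = trace(b) * trace(b) - trace(1)  (reduce the b square) = y^2 - 2
trace(b^2 a) = trace(b) * trace(a b) - trace(a)  (reduce the b square) = y*z - x
trace(b a^-1 b) = trace(b^2) * trace(a) - trace(b^2 a)  (eliminate a^-1) = x*y^2 - y*z - x
trace(b a b a) = trace(a b) * trace(a b) - trace(1)  (split on a) = z^2 - 2
trace(b a^-1 b a) = trace(b a b) * trace(a) - trace(b a b a)  (eliminate a^-1) = x*y*z - x^2 - z^2 + 2
trace(a^-1 b a^-1 b) = trace(b a^-1 b) * trace(a) - trace(b a^-1 b a)  (eliminate a^-1) = x^2*y^2 - 2*x*y*z + z^2 - 2
trace(b a^-1 b^-1 a^-1) = trace(a^-1 b a^-1) * trace(b) - trace(a^-1 b a^-1 b)  (eliminate b^-1) = x*y*z - y^2 - z^2 + 2
trace(a^2 b) = trace(a) * trace(b a) - trace(b) = x*z - y
trace(a^2) = trace(a) * trace(a) - trace(1) = x^2 - 2
trace(a b^2 a) = trace(b) * trace(a^2 b) - trace(a^2) = x*y*z - x^2 - y^2 + 2
trace(a b^2 a b) = trace(b) * trace(a b a b) - trace(a b a) = y*z^2 - x*z - y
trace(b^2 a b^-1 a) = trace(a b^2 a) * trace(b) - trace(a b^2 a b) = x*y^2*z - x^2*y - y^3 - y*z^2 + x*z + 3*y
trace(b^-1 a^-1 b^2 a) = trace(b^2 a b^-1) * trace(a) - trace(b^2 a b^-1 a) = -x*y^2*z + x^2*y + y^3 + y*z^2 - 3*y
trace(b a^-1 b^-1 a^-1 b) = trace(b^-1 a^-1 b^2) * trace(a) - trace(b^-1 a^-1 b^2 a) = x*y^2*z - y^3 - y*z^2 - x*z + 3*y
assemble the triple (trace(r) - 2; trace(r a) - x; trace(r b) - y)

x*y*z - y^2 - z^2; 0; x*y^2*z - y^3 - y*z^2 - x*z + 2*y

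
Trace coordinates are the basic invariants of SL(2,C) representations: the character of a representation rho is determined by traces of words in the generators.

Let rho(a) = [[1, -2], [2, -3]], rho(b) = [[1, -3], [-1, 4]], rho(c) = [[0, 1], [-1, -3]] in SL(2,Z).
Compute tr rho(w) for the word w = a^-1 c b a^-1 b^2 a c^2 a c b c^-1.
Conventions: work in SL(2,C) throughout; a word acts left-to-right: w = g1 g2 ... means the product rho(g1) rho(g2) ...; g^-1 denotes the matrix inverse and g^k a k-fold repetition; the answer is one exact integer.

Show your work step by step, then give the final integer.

1732597

rho(a^-1) = [[-3, 2], [-2, 1]]
... * rho(c) = [[0, 1], [-1, -3]]  ->  [[-2, -9], [-1, -5]]
... * rho(b) = [[1, -3], [-1, 4]]  ->  [[7, -30], [4, -17]]
... * rho(a^-1) = [[-3, 2], [-2, 1]]  ->  [[39, -16], [22, -9]]
... * rho(b) = [[1, -3], [-1, 4]]  ->  [[55, -181], [31, -102]]
... * rho(b) = [[1, -3], [-1, 4]]  ->  [[236, -889], [133, -501]]
... * rho(a) = [[1, -2], [2, -3]]  ->  [[-1542, 2195], [-869, 1237]]
... * rho(c) = [[0, 1], [-1, -3]]  ->  [[-2195, -8127], [-1237, -4580]]
... * rho(c) = [[0, 1], [-1, -3]]  ->  [[8127, 22186], [4580, 12503]]
... * rho(a) = [[1, -2], [2, -3]]  ->  [[52499, -82812], [29586, -46669]]
... * rho(c) = [[0, 1], [-1, -3]]  ->  [[82812, 300935], [46669, 169593]]
... * rho(b) = [[1, -3], [-1, 4]]  ->  [[-218123, 955304], [-122924, 538365]]
... * rho(c^-1) = [[-3, -1], [1, 0]]  ->  [[1609673, 218123], [907137, 122924]]
tr = 1609673 + 122924 = 1732597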